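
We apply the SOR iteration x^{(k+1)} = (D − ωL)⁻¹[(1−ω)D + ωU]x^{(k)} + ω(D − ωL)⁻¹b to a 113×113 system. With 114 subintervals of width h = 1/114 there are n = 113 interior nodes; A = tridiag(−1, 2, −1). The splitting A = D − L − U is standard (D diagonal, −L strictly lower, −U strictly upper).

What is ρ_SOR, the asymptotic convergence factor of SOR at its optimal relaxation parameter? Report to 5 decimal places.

spectrum of D⁻¹(L+U) = {cos(kπ/114) : 1≤k≤113}; ρ_J = cos(π/114) = 0.99962.
√(1−ρ_J²) simplifies to sin(π/114) = 0.027554.
So ω* = 2/1.027554 = 1.94637 (Young).
At ω = 1.94637 every |λ(B_ω)| = ω−1, so ρ_SOR = 0.94637.

ρ_SOR = 0.94637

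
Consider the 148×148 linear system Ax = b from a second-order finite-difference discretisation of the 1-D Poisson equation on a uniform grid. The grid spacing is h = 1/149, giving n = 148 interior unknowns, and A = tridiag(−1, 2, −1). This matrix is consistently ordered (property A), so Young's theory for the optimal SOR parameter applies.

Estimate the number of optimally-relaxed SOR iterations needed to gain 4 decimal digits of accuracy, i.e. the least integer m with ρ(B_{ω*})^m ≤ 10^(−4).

[ρ_J] n=148: ρ(B_J) = cos(π/(n+1)) = cos(π/149) = 0.9997777.
√(1−ρ_J²) simplifies to sin(π/149) = 0.0210830.
Young: ω* = 2/(1+√(1−ρ_J²)) = 2/(1+0.0210830) = 2/1.0210830 = 1.9587046.
ρ_SOR = ω* − 1 = 1.9587046 − 1 = 0.9587046.
m ≥ 4·ln10 / (−ln 0.9587046) = 218.398; smallest integer m = 219.

m = 219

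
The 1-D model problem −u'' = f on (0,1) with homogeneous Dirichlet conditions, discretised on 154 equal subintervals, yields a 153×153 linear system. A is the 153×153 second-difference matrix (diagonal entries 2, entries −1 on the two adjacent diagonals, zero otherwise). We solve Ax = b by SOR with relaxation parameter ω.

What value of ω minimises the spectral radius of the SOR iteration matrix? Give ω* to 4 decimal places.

n=153: λ(B_J) = 1 − λ(A)/2 = cos(kπ/154); k=1 gives ρ_J = 0.9998.
√(1 − cos²(π/154)) = sin(π/154) ≈ 0.02040.
Then 2/(1+√(1−ρ_J²)) = 2/(1+0.02040); ω* = 2/1.02040 = 1.9600.
and ρ(B_{ω*}) = 1.9600 − 1 = 0.9600.

ω* = 1.9600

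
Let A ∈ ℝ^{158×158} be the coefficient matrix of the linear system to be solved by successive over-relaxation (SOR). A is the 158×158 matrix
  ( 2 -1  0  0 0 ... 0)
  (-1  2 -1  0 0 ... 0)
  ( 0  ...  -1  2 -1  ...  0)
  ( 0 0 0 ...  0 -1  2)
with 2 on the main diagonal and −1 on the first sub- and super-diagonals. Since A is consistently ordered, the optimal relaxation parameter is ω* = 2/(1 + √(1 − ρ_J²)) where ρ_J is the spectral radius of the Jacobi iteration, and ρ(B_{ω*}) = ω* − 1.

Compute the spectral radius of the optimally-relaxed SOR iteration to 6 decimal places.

½·tridiag(1,0,1) at n=158: λ_k = cos(kπ/159); max |λ| at k=1 ⇒ ρ_J = cos(π/159) ≈ 0.999805.
root = sin(π/159) = 0.0197572  (since 1−cos² = sin²).
ω* = 2 / (1 + 0.0197572) = 2 / 1.0197572 ≈ 1.961251.
ρ(B_{ω*}) = ω*−1 = 0.961251

ρ_SOR = 0.961251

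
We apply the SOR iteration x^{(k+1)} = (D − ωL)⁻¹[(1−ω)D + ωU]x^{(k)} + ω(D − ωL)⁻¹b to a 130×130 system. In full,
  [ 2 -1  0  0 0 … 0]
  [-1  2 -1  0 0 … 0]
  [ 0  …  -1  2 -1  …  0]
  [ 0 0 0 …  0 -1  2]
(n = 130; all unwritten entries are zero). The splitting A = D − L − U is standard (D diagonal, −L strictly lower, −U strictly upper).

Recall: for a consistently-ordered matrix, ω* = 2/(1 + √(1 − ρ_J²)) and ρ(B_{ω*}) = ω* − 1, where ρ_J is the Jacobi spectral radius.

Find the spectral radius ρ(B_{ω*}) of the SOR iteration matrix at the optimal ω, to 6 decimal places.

ρ_SOR = 0.953164

[ρ_J] n=130: ρ(B_J) = cos(π/(n+1)) = cos(π/131) = 0.999712.
root = sin(π/131) = 0.0239793  (since 1−cos² = sin²).
ω* = 2/(1+0.0239793) = 1.953164
ρ_SOR = ω* − 1 = 1.953164 − 1 = 0.953164.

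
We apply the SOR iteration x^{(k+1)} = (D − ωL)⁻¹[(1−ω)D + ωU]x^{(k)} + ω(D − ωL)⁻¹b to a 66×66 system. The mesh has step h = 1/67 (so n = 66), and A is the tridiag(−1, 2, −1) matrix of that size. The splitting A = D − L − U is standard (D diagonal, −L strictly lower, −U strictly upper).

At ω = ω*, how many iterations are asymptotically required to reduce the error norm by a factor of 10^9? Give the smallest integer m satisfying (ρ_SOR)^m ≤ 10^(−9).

spectrum of D⁻¹(L+U) = {cos(kπ/67) : 1≤k≤66}; ρ_J = cos(π/67) = 0.9989009.
√(1 − cos²(π/67)) = sin(π/67) ≈ 0.0468723.
Then 2/(1+√(1−ρ_J²)) = 2/(1+0.0468723); ω* = 2/1.0468723 = 1.9104527.
ρ_SOR = ω* − 1 ≈ 0.9104527.
ρ_SOR^m ≤ 10^(−9) ⇔ m ≥ 9·ln10/(−ln 0.9104527) = 20.7233/0.0938133 = 220.899; m = ⌈220.899⌉ = 221.

m = 221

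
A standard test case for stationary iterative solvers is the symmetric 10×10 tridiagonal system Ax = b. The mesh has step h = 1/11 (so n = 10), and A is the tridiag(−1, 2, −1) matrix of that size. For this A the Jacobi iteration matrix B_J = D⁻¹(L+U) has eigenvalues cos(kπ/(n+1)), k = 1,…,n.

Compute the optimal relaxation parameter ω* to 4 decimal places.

ω* = 1.5604

ρ_J = max_k |cos(kπ/11)| = cos(π/11) = 0.9595
√(1−ρ_J²) = |sin(π/11)| = 0.28173
Young: ω* = 2/(1+√(1−ρ_J²)) = 2/(1+0.28173) = 2/1.28173 = 1.5604.
and ρ(B_{ω*}) = 1.5604 − 1 = 0.5604.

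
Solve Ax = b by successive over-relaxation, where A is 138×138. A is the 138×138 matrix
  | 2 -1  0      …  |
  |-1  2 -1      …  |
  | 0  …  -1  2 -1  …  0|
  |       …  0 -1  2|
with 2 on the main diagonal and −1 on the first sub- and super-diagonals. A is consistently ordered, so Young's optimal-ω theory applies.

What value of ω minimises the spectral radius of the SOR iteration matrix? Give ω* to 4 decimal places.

ω* = 1.9558

spectrum of D⁻¹(L+U) = {cos(kπ/139) : 1≤k≤138}; ρ_J = cos(π/139) = 0.9997.
√(1−ρ_J²) = |sin(π/139)| = 0.02260
Then 2/(1+√(1−ρ_J²)) = 2/(1+0.02260); ω* = 2/1.02260 = 1.9558.
At ω = 1.9558 every |λ(B_ω)| = ω−1, so ρ_SOR = 0.9558.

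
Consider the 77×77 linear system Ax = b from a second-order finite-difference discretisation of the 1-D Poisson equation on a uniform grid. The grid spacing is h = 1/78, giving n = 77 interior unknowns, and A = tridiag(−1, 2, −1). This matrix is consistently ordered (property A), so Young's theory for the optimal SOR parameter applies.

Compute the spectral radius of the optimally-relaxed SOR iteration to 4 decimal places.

spectrum of D⁻¹(L+U) = {cos(kπ/78) : 1≤k≤77}; ρ_J = cos(π/78) = 0.9992.
√(1−ρ_J²) simplifies to sin(π/78) = 0.04027.
So ω* = 2/1.04027 = 1.9226 (Young).
ρ(B_{ω*}) = ω*−1 = 0.9226

ρ_SOR = 0.9226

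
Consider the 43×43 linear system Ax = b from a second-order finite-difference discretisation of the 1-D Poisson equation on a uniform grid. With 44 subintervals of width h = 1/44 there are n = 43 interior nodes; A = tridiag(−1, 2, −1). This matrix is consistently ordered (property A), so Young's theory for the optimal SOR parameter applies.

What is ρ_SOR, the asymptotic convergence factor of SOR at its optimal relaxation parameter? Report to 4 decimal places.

ρ_SOR = 0.8668

With n=43, ρ(Jacobi) = cos(π/44) = 0.9975.
1 − cos²(π/44) = sin²(π/44) ⇒ √(1−ρ_J²) = sin(π/44) = 0.07134.
ω* = 2/(1 + 0.07134) = 2/1.07134 = 1.8668.
Hence ρ(B_{ω*}) = 1.8668 − 1 = 0.8668.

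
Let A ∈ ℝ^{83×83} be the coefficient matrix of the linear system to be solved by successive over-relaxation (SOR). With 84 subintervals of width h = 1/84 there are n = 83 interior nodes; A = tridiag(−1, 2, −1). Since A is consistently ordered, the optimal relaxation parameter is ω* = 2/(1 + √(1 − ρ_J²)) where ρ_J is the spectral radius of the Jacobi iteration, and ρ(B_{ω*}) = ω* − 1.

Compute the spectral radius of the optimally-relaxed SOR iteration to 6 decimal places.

ρ_SOR = 0.927913

spectrum of D⁻¹(L+U) = {cos(kπ/84) : 1≤k≤83}; ρ_J = cos(π/84) = 0.999301.
√(1−ρ_J²) = |sin(π/84)| = 0.0373912
ω* = 2 / (1 + 0.0373912) = 2 / 1.0373912 ≈ 1.927913.
ρ(B_{ω*}) = ω*−1 = 0.927913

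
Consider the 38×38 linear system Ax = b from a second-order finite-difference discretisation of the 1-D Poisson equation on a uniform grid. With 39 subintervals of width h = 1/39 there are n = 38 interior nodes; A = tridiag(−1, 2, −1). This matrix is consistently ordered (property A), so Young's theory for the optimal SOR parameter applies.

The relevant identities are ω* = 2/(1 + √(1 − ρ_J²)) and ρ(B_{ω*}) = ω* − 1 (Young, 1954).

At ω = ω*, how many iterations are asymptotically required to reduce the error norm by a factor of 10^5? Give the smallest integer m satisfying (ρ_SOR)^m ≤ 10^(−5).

[ρ_J] n=38: ρ(B_J) = cos(π/(n+1)) = cos(π/39) = 0.9967573.
√(1−ρ_J²) simplifies to sin(π/39) = 0.0804666.
Then 2/(1+√(1−ρ_J²)) = 2/(1+0.0804666); ω* = 2/1.0804666 = 1.8510521.
and ρ(B_{ω*}) = 1.8510521 − 1 = 0.8510521.
Need (0.8510521)^m ≤ 10^(−5): m ≥ 5·ln10/|ln 0.8510521| = 11.5129/0.161282 = 71.384 ⇒ m = 72.

m = 72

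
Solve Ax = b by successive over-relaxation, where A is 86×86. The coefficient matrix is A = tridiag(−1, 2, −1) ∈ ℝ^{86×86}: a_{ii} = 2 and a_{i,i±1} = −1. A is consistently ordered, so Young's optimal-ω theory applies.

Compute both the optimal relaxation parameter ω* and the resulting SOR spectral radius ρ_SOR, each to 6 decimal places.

½·tridiag(1,0,1) at n=86: λ_k = cos(kπ/87); max |λ| at k=1 ⇒ ρ_J = cos(π/87) ≈ 0.999348.
root = sin(π/87) = 0.0361024  (since 1−cos² = sin²).
[ω*] 2 ÷ (1 + 0.0361024) = 2 ÷ 1.0361024 = 1.930311.
ρ_SOR = ω* − 1 ≈ 0.930311.

ω* = 1.930311, ρ_SOR = 0.930311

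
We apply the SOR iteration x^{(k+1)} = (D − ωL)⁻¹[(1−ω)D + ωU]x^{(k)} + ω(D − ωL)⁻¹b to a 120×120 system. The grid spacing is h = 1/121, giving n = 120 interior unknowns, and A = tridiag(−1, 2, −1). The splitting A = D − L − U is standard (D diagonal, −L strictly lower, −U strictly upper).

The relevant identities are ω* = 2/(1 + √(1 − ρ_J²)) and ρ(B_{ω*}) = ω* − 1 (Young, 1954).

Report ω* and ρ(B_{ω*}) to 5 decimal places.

B_J for the 120×120 system has eigenvalues cos(kπ/121); ρ_J = cos(π/121) = 0.99966.
√(1 − cos²(π/121)) = sin(π/121) ≈ 0.025961.
[ω*] 2 ÷ (1 + 0.025961) = 2 ÷ 1.025961 = 1.94939.
[ρ_SOR] ω* − 1 = 0.94939.

ω* = 1.94939, ρ_SOR = 0.94939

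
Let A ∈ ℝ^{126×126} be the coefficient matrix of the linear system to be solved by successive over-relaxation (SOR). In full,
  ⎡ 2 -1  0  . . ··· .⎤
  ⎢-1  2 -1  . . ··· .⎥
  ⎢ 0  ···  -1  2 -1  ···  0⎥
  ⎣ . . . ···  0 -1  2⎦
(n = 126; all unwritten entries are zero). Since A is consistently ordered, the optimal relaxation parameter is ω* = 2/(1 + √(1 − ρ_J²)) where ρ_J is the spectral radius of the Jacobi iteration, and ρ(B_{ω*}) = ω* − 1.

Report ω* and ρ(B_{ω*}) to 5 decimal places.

½·tridiag(1,0,1) at n=126: λ_k = cos(kπ/127); max |λ| at k=1 ⇒ ρ_J = cos(π/127) ≈ 0.99969.
√(1−ρ_J²) simplifies to sin(π/127) = 0.024734.
ω* = 2/(1+0.024734) = 1.95173
ρ(B_{ω*}) = ω*−1 = 0.95173

ω* = 1.95173, ρ_SOR = 0.95173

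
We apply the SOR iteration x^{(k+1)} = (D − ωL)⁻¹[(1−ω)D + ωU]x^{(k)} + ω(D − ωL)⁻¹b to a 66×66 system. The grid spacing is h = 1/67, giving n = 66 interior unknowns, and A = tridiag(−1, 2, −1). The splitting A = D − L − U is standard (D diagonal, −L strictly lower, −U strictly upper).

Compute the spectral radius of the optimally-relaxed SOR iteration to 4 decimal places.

[ρ_J] n=66: ρ(B_J) = cos(π/(n+1)) = cos(π/67) = 0.9989.
root = sin(π/67) = 0.04687  (since 1−cos² = sin²).
ω* = 2/(1 + 0.04687) = 2/1.04687 = 1.9105.
and ρ(B_{ω*}) = 1.9105 − 1 = 0.9105.

ρ_SOR = 0.9105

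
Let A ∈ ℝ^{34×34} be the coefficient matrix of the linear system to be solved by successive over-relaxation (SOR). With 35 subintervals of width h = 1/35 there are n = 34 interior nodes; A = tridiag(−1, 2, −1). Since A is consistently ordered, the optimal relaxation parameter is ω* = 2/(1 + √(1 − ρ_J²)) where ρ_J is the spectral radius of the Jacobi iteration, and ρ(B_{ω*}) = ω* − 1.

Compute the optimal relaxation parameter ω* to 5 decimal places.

n=34: λ(B_J) = 1 − λ(A)/2 = cos(kπ/35); k=1 gives ρ_J = 0.99597.
√(1−ρ_J²) = |sin(π/35)| = 0.089639
So ω* = 2/1.089639 = 1.83547 (Young).
At ω = 1.83547 every |λ(B_ω)| = ω−1, so ρ_SOR = 0.83547.

ω* = 1.83547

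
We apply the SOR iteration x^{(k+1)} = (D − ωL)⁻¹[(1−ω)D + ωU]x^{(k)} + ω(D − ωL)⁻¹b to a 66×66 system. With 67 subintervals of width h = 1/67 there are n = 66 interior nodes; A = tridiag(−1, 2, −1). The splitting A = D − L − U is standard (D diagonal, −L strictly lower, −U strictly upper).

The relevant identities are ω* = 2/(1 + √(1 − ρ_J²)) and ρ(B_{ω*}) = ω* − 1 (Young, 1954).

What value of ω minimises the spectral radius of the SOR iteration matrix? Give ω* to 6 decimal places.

spectrum of D⁻¹(L+U) = {cos(kπ/67) : 1≤k≤66}; ρ_J = cos(π/67) = 0.998901.
√(1−ρ_J²) = |sin(π/67)| = 0.0468723
[ω*] 2 ÷ (1 + 0.0468723) = 2 ÷ 1.0468723 = 1.910453.
At ω = 1.910453 every |λ(B_ω)| = ω−1, so ρ_SOR = 0.910453.

ω* = 1.910453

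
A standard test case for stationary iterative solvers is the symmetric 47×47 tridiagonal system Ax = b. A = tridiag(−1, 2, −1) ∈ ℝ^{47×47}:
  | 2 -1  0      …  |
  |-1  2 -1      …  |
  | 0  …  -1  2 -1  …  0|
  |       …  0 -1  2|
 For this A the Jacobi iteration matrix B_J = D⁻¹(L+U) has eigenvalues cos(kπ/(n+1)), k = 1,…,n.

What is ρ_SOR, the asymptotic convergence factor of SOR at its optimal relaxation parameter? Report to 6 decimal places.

ρ_SOR = 0.877224

[ρ_J] n=47: ρ(B_J) = cos(π/(n+1)) = cos(π/48) = 0.997859.
√(1 − cos²(π/48)) = sin(π/48) ≈ 0.0654031.
So ω* = 2/1.0654031 = 1.877224 (Young).
At ω = 1.877224 every |λ(B_ω)| = ω−1, so ρ_SOR = 0.877224.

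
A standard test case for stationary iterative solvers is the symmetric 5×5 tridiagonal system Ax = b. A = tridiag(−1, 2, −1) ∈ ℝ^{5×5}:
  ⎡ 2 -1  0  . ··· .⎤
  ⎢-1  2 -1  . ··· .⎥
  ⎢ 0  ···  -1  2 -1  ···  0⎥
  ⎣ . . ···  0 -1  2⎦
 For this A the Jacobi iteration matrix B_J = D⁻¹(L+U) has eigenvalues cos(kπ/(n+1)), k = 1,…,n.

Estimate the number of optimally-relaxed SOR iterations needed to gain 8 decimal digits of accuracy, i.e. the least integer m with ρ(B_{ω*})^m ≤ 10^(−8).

m = 17

spectrum of D⁻¹(L+U) = {cos(kπ/6) : 1≤k≤5}; ρ_J = cos(π/6) = 0.8660254.
root = sin(π/6) = 0.5000000  (since 1−cos² = sin²).
ω* = 2 / (1 + 0.5000000) = 2 / 1.5000000 ≈ 1.3333333.
[ρ_SOR] ω* − 1 = 0.3333333.
m ≥ 8·ln10 / (−ln 0.3333333) = 16.767; smallest integer m = 17.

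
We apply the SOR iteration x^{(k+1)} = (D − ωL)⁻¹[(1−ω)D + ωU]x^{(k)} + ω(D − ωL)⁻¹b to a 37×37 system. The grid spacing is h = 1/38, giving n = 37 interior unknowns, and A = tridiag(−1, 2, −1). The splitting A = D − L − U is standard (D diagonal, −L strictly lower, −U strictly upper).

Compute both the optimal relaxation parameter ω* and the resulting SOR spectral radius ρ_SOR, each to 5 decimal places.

½·tridiag(1,0,1) at n=37: λ_k = cos(kπ/38); max |λ| at k=1 ⇒ ρ_J = cos(π/38) ≈ 0.99658.
1 − cos²(π/38) = sin²(π/38) ⇒ √(1−ρ_J²) = sin(π/38) = 0.082579.
Young: ω* = 2/(1+√(1−ρ_J²)) = 2/(1+0.082579) = 2/1.082579 = 1.84744.
ρ(B_{ω*}) = ω*−1 = 0.84744

ω* = 1.84744, ρ_SOR = 0.84744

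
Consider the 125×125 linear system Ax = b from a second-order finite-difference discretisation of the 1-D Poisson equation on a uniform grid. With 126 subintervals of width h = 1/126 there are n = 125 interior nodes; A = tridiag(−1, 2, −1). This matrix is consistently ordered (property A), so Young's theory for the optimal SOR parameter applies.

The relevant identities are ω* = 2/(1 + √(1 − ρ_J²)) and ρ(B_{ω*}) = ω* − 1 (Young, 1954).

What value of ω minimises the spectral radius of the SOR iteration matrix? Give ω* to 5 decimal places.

ω* = 1.95135

spectrum of D⁻¹(L+U) = {cos(kπ/126) : 1≤k≤125}; ρ_J = cos(π/126) = 0.99969.
√(1−ρ_J²) = |sin(π/126)| = 0.024931
Then 2/(1+√(1−ρ_J²)) = 2/(1+0.024931); ω* = 2/1.024931 = 1.95135.
Hence ρ(B_{ω*}) = 1.95135 − 1 = 0.95135.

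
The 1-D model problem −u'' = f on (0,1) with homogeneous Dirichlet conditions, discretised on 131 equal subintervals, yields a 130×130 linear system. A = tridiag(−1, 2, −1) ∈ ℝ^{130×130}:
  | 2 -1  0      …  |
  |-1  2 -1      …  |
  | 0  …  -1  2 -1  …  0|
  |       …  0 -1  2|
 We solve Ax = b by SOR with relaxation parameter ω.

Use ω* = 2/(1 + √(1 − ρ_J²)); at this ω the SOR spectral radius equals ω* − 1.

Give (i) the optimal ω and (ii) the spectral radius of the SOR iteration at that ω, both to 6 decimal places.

ω* = 1.953164, ρ_SOR = 0.953164

ρ_J = max_k |cos(kπ/131)| = cos(π/131) = 0.999712
1 − cos²(π/131) = sin²(π/131) ⇒ √(1−ρ_J²) = sin(π/131) = 0.0239793.
ω* = 2/(1+0.0239793) = 1.953164
Hence ρ(B_{ω*}) = 1.953164 − 1 = 0.953164.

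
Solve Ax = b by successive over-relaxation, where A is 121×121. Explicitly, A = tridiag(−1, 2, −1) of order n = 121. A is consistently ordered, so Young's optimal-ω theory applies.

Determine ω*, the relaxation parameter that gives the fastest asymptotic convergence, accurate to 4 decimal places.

ω* = 1.9498

½·tridiag(1,0,1) at n=121: λ_k = cos(kπ/122); max |λ| at k=1 ⇒ ρ_J = cos(π/122) ≈ 0.9997.
√(1−ρ_J²) = |sin(π/122)| = 0.02575
Young: ω* = 2/(1+√(1−ρ_J²)) = 2/(1+0.02575) = 2/1.02575 = 1.9498.
At ω = 1.9498 every |λ(B_ω)| = ω−1, so ρ_SOR = 0.9498.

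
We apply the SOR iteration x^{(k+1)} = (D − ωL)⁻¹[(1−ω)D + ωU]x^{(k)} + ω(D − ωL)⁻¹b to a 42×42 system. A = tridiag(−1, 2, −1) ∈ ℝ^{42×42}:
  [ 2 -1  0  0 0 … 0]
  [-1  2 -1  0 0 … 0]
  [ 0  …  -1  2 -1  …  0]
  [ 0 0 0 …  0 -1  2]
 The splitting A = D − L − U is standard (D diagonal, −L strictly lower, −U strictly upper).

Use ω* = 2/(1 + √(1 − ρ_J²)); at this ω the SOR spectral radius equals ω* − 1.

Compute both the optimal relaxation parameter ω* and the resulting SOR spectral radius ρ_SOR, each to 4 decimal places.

[ρ_J] n=42: ρ(B_J) = cos(π/(n+1)) = cos(π/43) = 0.9973.
√(1−ρ_J²) = |sin(π/43)| = 0.07300
Young: ω* = 2/(1+√(1−ρ_J²)) = 2/(1+0.07300) = 2/1.07300 = 1.8639.
and ρ(B_{ω*}) = 1.8639 − 1 = 0.8639.

ω* = 1.8639, ρ_SOR = 0.8639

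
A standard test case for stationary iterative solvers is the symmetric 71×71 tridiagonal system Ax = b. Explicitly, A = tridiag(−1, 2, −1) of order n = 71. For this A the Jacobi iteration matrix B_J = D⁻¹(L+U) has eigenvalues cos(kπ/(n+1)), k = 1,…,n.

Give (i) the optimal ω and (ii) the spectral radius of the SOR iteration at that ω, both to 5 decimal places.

ρ_J = max_k |cos(kπ/72)| = cos(π/72) = 0.99905
root = sin(π/72) = 0.043619  (since 1−cos² = sin²).
So ω* = 2/1.043619 = 1.91641 (Young).
ρ_SOR = ω* − 1 ≈ 0.91641.

ω* = 1.91641, ρ_SOR = 0.91641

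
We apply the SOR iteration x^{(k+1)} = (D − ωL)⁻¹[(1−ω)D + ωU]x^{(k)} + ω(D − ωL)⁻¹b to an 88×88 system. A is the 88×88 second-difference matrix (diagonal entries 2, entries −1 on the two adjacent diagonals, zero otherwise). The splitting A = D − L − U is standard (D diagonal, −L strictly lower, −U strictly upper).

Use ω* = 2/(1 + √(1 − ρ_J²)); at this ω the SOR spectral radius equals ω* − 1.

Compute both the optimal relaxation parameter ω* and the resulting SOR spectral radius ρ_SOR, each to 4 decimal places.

ω* = 1.9318, ρ_SOR = 0.9318

½·tridiag(1,0,1) at n=88: λ_k = cos(kπ/89); max |λ| at k=1 ⇒ ρ_J = cos(π/89) ≈ 0.9994.
√(1−ρ_J²) = |sin(π/89)| = 0.03529
Young: ω* = 2/(1+√(1−ρ_J²)) = 2/(1+0.03529) = 2/1.03529 = 1.9318.
At ω = 1.9318 every |λ(B_ω)| = ω−1, so ρ_SOR = 0.9318.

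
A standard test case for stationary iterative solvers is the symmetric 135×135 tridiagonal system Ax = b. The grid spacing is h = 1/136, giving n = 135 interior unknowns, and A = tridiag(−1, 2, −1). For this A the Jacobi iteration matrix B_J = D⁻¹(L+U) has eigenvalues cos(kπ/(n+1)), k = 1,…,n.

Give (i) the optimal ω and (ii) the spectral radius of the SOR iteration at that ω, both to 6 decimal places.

ω* = 1.954847, ρ_SOR = 0.954847

½·tridiag(1,0,1) at n=135: λ_k = cos(kπ/136); max |λ| at k=1 ⇒ ρ_J = cos(π/136) ≈ 0.999733.
√(1−ρ_J²) simplifies to sin(π/136) = 0.0230979.
ω* = 2/(1+0.0230979) = 1.954847
At ω = 1.954847 every |λ(B_ω)| = ω−1, so ρ_SOR = 0.954847.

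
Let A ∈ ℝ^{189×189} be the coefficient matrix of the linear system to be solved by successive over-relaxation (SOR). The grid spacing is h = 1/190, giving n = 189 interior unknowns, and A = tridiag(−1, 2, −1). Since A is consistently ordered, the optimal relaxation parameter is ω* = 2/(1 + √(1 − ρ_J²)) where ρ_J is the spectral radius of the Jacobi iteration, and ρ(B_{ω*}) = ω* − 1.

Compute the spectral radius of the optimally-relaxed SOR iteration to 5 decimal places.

ρ_J = max_k |cos(kπ/190)| = cos(π/190) = 0.99986
1 − cos²(π/190) = sin²(π/190) ⇒ √(1−ρ_J²) = sin(π/190) = 0.016534.
Young: ω* = 2/(1+√(1−ρ_J²)) = 2/(1+0.016534) = 2/1.016534 = 1.96747.
[ρ_SOR] ω* − 1 = 0.96747.

ρ_SOR = 0.96747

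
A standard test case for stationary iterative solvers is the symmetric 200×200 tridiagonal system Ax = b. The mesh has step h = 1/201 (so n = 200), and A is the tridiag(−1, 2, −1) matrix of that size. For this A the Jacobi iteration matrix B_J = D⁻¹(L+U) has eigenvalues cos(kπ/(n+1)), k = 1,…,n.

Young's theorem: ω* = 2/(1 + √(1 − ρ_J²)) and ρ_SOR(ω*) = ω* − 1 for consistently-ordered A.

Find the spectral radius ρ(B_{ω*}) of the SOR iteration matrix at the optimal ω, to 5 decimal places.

B_J for the 200×200 system has eigenvalues cos(kπ/201); ρ_J = cos(π/201) = 0.99988.
root = sin(π/201) = 0.015629  (since 1−cos² = sin²).
[ω*] 2 ÷ (1 + 0.015629) = 2 ÷ 1.015629 = 1.96922.
[ρ_SOR] ω* − 1 = 0.96922.

ρ_SOR = 0.96922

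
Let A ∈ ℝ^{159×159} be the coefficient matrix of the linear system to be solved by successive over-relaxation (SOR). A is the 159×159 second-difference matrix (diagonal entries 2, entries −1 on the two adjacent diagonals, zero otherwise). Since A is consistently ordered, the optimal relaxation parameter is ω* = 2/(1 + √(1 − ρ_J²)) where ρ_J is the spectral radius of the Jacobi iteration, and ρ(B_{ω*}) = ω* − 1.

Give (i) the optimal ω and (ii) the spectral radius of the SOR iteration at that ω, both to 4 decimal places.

B_J for the 159×159 system has eigenvalues cos(kπ/160); ρ_J = cos(π/160) = 0.9998.
√(1−ρ_J²) simplifies to sin(π/160) = 0.01963.
Then 2/(1+√(1−ρ_J²)) = 2/(1+0.01963); ω* = 2/1.01963 = 1.9615.
and ρ(B_{ω*}) = 1.9615 − 1 = 0.9615.

ω* = 1.9615, ρ_SOR = 0.9615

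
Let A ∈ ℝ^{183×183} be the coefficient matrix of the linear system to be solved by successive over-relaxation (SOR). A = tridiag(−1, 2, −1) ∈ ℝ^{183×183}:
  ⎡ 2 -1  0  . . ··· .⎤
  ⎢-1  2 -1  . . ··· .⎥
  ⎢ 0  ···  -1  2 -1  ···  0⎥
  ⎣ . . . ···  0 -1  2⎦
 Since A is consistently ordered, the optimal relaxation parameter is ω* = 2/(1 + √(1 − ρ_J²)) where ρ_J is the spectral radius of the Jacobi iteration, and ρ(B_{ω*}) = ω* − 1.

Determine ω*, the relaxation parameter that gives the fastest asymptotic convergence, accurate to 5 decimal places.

ω* = 1.96643

[ρ_J] n=183: ρ(B_J) = cos(π/(n+1)) = cos(π/184) = 0.99985.
root = sin(π/184) = 0.017073  (since 1−cos² = sin²).
So ω* = 2/1.017073 = 1.96643 (Young).
ρ_SOR = ω* − 1 = 1.96643 − 1 = 0.96643.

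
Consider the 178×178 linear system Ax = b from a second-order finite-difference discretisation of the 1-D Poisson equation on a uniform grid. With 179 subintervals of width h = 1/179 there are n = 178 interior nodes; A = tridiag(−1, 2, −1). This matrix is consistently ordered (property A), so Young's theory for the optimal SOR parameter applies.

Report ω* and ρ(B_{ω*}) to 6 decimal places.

½·tridiag(1,0,1) at n=178: λ_k = cos(kπ/179); max |λ| at k=1 ⇒ ρ_J = cos(π/179) ≈ 0.999846.
√(1−ρ_J²) simplifies to sin(π/179) = 0.0175499.
ω* = 2/(1+0.0175499) = 1.965506
[ρ_SOR] ω* − 1 = 0.965506.

ω* = 1.965506, ρ_SOR = 0.965506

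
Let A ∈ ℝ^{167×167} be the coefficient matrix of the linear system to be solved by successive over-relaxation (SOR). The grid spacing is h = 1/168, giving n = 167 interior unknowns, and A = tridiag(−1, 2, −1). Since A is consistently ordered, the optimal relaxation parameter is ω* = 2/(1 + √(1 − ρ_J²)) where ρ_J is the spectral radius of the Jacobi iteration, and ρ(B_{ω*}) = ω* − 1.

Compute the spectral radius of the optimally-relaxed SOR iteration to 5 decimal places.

ρ_SOR = 0.96329

n=167: λ(B_J) = 1 − λ(A)/2 = cos(kπ/168); k=1 gives ρ_J = 0.99983.
√(1 − cos²(π/168)) = sin(π/168) ≈ 0.018699.
ω* = 2/(1+0.018699) = 1.96329
Hence ρ(B_{ω*}) = 1.96329 − 1 = 0.96329.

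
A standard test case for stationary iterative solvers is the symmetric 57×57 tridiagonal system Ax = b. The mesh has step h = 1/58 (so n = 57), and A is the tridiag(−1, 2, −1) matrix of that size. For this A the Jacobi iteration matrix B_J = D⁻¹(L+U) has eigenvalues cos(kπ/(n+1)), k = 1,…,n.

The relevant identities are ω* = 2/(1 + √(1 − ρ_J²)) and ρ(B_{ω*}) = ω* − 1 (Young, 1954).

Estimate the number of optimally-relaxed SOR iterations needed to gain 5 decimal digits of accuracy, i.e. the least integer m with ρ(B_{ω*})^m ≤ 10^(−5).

m = 107

n=57: λ(B_J) = 1 − λ(A)/2 = cos(kπ/58); k=1 gives ρ_J = 0.9985334.
√(1−ρ_J²) simplifies to sin(π/58) = 0.0541389.
ω* = 2 / (1 + 0.0541389) = 2 / 1.0541389 ≈ 1.8972832.
and ρ(B_{ω*}) = 1.8972832 − 1 = 0.8972832.
m ≥ 5·ln10 / (−ln 0.8972832) = 106.223; smallest integer m = 107.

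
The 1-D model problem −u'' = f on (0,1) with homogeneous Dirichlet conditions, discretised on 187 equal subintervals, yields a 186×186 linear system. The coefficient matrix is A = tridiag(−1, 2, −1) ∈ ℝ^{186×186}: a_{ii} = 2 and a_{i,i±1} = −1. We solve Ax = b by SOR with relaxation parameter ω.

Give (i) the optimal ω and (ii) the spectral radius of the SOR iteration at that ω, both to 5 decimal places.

B_J for the 186×186 system has eigenvalues cos(kπ/187); ρ_J = cos(π/187) = 0.99986.
√(1 − cos²(π/187)) = sin(π/187) ≈ 0.016799.
[ω*] 2 ÷ (1 + 0.016799) = 2 ÷ 1.016799 = 1.96696.
ρ_SOR = ω* − 1 = 1.96696 − 1 = 0.96696.

ω* = 1.96696, ρ_SOR = 0.96696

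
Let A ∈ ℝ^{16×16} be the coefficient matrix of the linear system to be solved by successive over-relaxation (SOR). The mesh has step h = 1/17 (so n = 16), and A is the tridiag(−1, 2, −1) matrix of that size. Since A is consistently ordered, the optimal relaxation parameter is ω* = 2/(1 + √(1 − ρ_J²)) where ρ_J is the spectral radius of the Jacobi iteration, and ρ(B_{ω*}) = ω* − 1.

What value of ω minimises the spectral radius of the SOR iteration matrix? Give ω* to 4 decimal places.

ω* = 1.6895

n=16: λ(B_J) = 1 − λ(A)/2 = cos(kπ/17); k=1 gives ρ_J = 0.9830.
root = sin(π/17) = 0.18375  (since 1−cos² = sin²).
ω* = 2 / (1 + 0.18375) = 2 / 1.18375 ≈ 1.6895.
ρ_SOR = ω* − 1 ≈ 0.6895.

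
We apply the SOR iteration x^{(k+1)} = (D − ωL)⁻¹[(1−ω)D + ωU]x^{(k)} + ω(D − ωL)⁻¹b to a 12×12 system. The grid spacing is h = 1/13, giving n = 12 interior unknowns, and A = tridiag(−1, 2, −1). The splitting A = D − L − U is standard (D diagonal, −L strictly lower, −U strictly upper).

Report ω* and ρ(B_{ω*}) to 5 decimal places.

ω* = 1.61379, ρ_SOR = 0.61379

B_J for the 12×12 system has eigenvalues cos(kπ/13); ρ_J = cos(π/13) = 0.97094.
root = sin(π/13) = 0.239316  (since 1−cos² = sin²).
ω* = 2/(1 + 0.239316) = 2/1.239316 = 1.61379.
ρ_SOR = ω* − 1 ≈ 0.61379.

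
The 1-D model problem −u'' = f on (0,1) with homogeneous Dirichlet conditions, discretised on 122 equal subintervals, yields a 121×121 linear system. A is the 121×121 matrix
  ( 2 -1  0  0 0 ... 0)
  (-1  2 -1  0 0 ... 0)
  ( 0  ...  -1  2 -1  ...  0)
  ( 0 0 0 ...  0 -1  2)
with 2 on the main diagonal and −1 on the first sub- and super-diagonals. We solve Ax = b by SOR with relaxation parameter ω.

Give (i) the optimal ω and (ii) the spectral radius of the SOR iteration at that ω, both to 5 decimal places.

ρ_J = max_k |cos(kπ/122)| = cos(π/122) = 0.99967
√(1−ρ_J²) = |sin(π/122)| = 0.025748
So ω* = 2/1.025748 = 1.94980 (Young).
ρ_SOR = ω* − 1 ≈ 0.94980.

ω* = 1.94980, ρ_SOR = 0.94980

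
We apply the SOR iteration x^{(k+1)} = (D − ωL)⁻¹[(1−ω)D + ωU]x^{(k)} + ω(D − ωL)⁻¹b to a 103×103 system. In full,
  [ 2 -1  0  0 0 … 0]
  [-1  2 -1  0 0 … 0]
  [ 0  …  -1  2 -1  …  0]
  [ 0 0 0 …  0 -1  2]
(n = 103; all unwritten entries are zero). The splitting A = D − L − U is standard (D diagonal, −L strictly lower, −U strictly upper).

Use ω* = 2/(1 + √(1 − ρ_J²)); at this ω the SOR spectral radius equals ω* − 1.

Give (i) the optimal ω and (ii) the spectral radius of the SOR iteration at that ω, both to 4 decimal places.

n=103: λ(B_J) = 1 − λ(A)/2 = cos(kπ/104); k=1 gives ρ_J = 0.9995.
√(1−ρ_J²) = |sin(π/104)| = 0.03020
ω* = 2/(1 + 0.03020) = 2/1.03020 = 1.9414.
Hence ρ(B_{ω*}) = 1.9414 − 1 = 0.9414.

ω* = 1.9414, ρ_SOR = 0.9414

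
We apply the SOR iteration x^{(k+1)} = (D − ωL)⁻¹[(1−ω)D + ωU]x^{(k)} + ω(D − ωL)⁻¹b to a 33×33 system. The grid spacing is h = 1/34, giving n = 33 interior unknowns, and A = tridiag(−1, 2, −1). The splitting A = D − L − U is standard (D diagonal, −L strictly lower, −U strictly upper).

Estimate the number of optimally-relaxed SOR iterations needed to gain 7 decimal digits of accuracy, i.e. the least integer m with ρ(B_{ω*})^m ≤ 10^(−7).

½·tridiag(1,0,1) at n=33: λ_k = cos(kπ/34); max |λ| at k=1 ⇒ ρ_J = cos(π/34) ≈ 0.9957342.
√(1 − cos²(π/34)) = sin(π/34) ≈ 0.0922684.
ω* = 2/(1 + 0.0922684) = 2/1.0922684 = 1.8310518.
At ω = 1.8310518 every |λ(B_ω)| = ω−1, so ρ_SOR = 0.8310518.
m ≥ 7·ln10 / (−ln 0.8310518) = 87.095; smallest integer m = 88.

m = 88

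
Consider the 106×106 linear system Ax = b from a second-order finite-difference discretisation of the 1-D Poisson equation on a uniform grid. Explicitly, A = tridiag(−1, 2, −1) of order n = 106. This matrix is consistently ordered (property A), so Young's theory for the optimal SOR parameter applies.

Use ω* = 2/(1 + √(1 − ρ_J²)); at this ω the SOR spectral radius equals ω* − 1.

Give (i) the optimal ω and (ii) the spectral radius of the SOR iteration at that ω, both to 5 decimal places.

ω* = 1.94296, ρ_SOR = 0.94296

n=106: λ(B_J) = 1 − λ(A)/2 = cos(kπ/107); k=1 gives ρ_J = 0.99957.
1 − cos²(π/107) = sin²(π/107) ⇒ √(1−ρ_J²) = sin(π/107) = 0.029356.
ω* = 2/(1+0.029356) = 1.94296
[ρ_SOR] ω* − 1 = 0.94296.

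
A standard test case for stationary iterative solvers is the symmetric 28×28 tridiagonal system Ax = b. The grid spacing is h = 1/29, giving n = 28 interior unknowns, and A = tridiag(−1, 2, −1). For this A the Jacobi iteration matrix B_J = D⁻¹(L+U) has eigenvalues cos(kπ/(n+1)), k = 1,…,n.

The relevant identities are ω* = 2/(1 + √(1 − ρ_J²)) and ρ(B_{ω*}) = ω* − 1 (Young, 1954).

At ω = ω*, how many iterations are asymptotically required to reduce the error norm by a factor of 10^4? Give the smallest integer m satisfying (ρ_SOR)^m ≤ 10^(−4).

m = 43

[ρ_J] n=28: ρ(B_J) = cos(π/(n+1)) = cos(π/29) = 0.9941380.
√(1−ρ_J²) simplifies to sin(π/29) = 0.1081190.
Young: ω* = 2/(1+√(1−ρ_J²)) = 2/(1+0.1081190) = 2/1.1081190 = 1.8048603.
ρ_SOR = ω* − 1 = 1.8048603 − 1 = 0.8048603.
ρ_SOR^m ≤ 10^(−4) ⇔ m ≥ 4·ln10/(−ln 0.8048603) = 9.21034/0.217087 = 42.427; m = ⌈42.427⌉ = 43.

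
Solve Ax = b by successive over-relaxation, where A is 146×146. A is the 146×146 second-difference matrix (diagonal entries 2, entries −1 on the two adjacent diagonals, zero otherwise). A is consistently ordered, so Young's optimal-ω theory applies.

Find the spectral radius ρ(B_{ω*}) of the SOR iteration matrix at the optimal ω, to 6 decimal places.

ρ_SOR = 0.958155

ρ_J = max_k |cos(kπ/147)| = cos(π/147) = 0.999772
√(1−ρ_J²) = |sin(π/147)| = 0.0213698
So ω* = 2/1.0213698 = 1.958155 (Young).
[ρ_SOR] ω* − 1 = 0.958155.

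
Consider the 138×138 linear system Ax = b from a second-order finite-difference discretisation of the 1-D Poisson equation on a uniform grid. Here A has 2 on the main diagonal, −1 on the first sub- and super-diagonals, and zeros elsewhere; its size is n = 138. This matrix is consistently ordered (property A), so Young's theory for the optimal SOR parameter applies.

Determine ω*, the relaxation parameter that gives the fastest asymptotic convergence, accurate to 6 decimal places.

ω* = 1.955800

spectrum of D⁻¹(L+U) = {cos(kπ/139) : 1≤k≤138}; ρ_J = cos(π/139) = 0.999745.
√(1−ρ_J²) simplifies to sin(π/139) = 0.0225995.
So ω* = 2/1.0225995 = 1.955800 (Young).
[ρ_SOR] ω* − 1 = 0.955800.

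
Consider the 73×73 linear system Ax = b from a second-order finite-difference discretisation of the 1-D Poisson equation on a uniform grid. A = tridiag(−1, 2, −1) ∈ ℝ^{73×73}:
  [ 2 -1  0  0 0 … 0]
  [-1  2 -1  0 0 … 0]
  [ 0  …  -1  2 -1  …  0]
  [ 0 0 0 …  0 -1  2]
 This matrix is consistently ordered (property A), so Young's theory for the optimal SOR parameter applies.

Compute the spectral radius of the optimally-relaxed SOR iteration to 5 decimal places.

With n=73, ρ(Jacobi) = cos(π/74) = 0.99910.
1 − cos²(π/74) = sin²(π/74) ⇒ √(1−ρ_J²) = sin(π/74) = 0.042441.
Young: ω* = 2/(1+√(1−ρ_J²)) = 2/(1+0.042441) = 2/1.042441 = 1.91857.
At ω = 1.91857 every |λ(B_ω)| = ω−1, so ρ_SOR = 0.91857.

ρ_SOR = 0.91857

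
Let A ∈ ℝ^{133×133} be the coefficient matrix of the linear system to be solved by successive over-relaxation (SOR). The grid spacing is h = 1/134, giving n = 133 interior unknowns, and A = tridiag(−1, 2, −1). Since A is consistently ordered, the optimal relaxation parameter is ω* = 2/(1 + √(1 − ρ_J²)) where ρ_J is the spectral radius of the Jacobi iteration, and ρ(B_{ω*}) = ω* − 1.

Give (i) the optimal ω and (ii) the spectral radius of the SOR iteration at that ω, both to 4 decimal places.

ω* = 1.9542, ρ_SOR = 0.9542

spectrum of D⁻¹(L+U) = {cos(kπ/134) : 1≤k≤133}; ρ_J = cos(π/134) = 0.9997.
root = sin(π/134) = 0.02344  (since 1−cos² = sin²).
ω* = 2/(1 + 0.02344) = 2/1.02344 = 1.9542.
ρ_SOR = ω* − 1 = 1.9542 − 1 = 0.9542.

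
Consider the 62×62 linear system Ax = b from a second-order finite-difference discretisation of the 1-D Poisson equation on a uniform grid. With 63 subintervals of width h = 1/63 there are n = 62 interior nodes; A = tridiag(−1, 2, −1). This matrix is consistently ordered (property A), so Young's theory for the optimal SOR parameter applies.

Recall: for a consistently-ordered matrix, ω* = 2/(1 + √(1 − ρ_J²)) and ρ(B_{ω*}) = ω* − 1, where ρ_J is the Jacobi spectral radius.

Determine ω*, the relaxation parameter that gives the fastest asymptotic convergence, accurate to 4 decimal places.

ω* = 1.9050

B_J for the 62×62 system has eigenvalues cos(kπ/63); ρ_J = cos(π/63) = 0.9988.
√(1−ρ_J²) simplifies to sin(π/63) = 0.04985.
ω* = 2/(1 + 0.04985) = 2/1.04985 = 1.9050.
[ρ_SOR] ω* − 1 = 0.9050.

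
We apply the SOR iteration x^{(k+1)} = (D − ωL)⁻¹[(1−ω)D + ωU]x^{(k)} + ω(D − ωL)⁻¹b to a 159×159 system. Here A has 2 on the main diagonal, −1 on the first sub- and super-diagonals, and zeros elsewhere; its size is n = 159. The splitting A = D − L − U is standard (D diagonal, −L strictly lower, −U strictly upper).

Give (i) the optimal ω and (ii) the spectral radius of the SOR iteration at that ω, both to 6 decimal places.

ω* = 1.961489, ρ_SOR = 0.961489

n=159: λ(B_J) = 1 − λ(A)/2 = cos(kπ/160); k=1 gives ρ_J = 0.999807.
1 − cos²(π/160) = sin²(π/160) ⇒ √(1−ρ_J²) = sin(π/160) = 0.0196337.
ω* = 2 / (1 + 0.0196337) = 2 / 1.0196337 ≈ 1.961489.
ρ_SOR = ω* − 1 = 1.961489 − 1 = 0.961489.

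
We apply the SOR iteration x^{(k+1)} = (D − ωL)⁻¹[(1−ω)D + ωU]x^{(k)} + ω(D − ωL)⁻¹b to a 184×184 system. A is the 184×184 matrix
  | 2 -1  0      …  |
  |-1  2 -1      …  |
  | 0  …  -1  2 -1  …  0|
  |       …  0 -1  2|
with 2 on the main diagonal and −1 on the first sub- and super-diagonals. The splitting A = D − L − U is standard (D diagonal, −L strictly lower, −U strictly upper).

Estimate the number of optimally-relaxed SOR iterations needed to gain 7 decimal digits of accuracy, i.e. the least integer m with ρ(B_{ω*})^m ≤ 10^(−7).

m = 475

n=184: λ(B_J) = 1 − λ(A)/2 = cos(kπ/185); k=1 gives ρ_J = 0.9998558.
root = sin(π/185) = 0.0169808  (since 1−cos² = sin²).
[ω*] 2 ÷ (1 + 0.0169808) = 2 ÷ 1.0169808 = 1.9666055.
and ρ(B_{ω*}) = 1.9666055 − 1 = 0.9666055.
m ≥ 7·ln10 / (−ln 0.9666055) = 474.553; smallest integer m = 475.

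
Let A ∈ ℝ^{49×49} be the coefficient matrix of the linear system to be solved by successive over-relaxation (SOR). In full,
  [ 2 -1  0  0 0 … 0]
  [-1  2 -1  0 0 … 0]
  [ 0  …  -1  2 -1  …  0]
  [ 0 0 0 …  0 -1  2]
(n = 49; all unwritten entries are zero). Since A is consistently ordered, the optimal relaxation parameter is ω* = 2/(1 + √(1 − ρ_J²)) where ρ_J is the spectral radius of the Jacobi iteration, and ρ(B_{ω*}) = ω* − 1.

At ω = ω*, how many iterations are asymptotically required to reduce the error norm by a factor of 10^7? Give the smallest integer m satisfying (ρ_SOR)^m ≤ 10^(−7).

m = 129

[ρ_J] n=49: ρ(B_J) = cos(π/(n+1)) = cos(π/50) = 0.9980267.
√(1 − cos²(π/50)) = sin(π/50) ≈ 0.0627905.
Young: ω* = 2/(1+√(1−ρ_J²)) = 2/(1+0.0627905) = 2/1.0627905 = 1.8818384.
[ρ_SOR] ω* − 1 = 0.8818384.
7·ln10 = 16.1181; −ln(0.8818384) = 0.125746; m = ⌈16.1181/0.125746⌉ = ⌈128.180⌉ = 129.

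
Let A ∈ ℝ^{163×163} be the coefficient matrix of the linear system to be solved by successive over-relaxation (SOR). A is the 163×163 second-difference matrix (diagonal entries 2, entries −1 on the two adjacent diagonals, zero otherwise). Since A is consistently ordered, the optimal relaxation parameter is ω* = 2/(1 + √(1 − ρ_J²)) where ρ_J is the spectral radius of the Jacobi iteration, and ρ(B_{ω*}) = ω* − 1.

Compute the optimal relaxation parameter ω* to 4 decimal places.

n=163: λ(B_J) = 1 − λ(A)/2 = cos(kπ/164); k=1 gives ρ_J = 0.9998.
√(1−ρ_J²) = |sin(π/164)| = 0.01915
Young: ω* = 2/(1+√(1−ρ_J²)) = 2/(1+0.01915) = 2/1.01915 = 1.9624.
and ρ(B_{ω*}) = 1.9624 − 1 = 0.9624.

ω* = 1.9624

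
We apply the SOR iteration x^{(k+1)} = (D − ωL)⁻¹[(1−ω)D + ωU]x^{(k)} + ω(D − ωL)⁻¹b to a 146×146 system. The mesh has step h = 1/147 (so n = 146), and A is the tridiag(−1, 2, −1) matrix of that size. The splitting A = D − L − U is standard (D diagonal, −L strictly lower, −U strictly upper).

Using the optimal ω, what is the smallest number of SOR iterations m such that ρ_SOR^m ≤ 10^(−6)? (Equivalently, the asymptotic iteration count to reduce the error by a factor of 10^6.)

n=146: λ(B_J) = 1 − λ(A)/2 = cos(kπ/147); k=1 gives ρ_J = 0.9997716.
1 − cos²(π/147) = sin²(π/147) ⇒ √(1−ρ_J²) = sin(π/147) = 0.0213698.
ω* = 2/(1 + 0.0213698) = 2/1.0213698 = 1.9581546.
and ρ(B_{ω*}) = 1.9581546 − 1 = 0.9581546.
For 6 digits: m = 6·ln10 / (−ln 0.9581546) = 13.8155/0.0427461 = 323.199; round up → m = 324.

m = 324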